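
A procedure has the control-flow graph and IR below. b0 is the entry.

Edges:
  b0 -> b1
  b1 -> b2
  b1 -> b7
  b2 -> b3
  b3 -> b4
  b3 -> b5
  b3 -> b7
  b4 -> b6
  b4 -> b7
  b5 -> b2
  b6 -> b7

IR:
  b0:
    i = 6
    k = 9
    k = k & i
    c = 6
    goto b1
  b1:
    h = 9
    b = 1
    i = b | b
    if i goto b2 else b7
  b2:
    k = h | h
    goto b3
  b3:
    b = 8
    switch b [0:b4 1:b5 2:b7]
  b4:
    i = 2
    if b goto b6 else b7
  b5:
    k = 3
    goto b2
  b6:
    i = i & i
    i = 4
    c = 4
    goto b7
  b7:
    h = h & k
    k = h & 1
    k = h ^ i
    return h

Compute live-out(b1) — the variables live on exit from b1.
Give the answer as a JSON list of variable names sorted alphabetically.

Per-block:
  b0: def={c,i,k} ue=∅
  b1: def={b,h,i} ue=∅
  b2: def={k} ue={h}
  b3: def={b} ue=∅
  b4: def={i} ue={b}
  b5: def={k} ue=∅
  b6: def={c,i} ue={i}
  b7: def={h,k} ue={h,i,k}

Backward fixpoint:
  b0: in=∅ out={k}
  b1: in={k} out={h,i,k}
  b2: in={h,i} out={h,i,k}
  b3: in={h,i,k} out={b,h,i,k}
  b4: in={b,h,k} out={h,i,k}
  b5: in={h,i} out={h,i}
  b6: in={h,i,k} out={h,i,k}
  b7: in={h,i,k} out=∅

live-out(b1) = ["h", "i", "k"]

Answer: ["h", "i", "k"]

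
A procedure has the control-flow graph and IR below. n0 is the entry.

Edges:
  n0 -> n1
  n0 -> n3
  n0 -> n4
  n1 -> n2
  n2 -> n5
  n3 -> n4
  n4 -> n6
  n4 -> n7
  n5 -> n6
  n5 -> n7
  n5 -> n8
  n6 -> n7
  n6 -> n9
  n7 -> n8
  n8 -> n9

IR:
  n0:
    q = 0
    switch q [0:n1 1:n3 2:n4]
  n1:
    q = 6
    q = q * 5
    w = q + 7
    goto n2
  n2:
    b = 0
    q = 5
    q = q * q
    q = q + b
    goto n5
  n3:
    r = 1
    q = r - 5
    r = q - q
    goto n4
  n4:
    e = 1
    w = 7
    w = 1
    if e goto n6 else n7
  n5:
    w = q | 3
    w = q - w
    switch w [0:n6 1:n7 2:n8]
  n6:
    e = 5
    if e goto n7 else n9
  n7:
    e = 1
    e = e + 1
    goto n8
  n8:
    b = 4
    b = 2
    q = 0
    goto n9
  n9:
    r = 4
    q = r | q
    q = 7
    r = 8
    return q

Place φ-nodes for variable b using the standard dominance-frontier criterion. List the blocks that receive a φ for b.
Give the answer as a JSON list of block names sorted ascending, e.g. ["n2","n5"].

Answer: ["n6", "n7", "n8", "n9"]

Working:
idom tree: n1←n0 n2←n1 n3←n0 n4←n0 n5←n2 n6←n0 n7←n0 n8←n0 n9←n0
Join-block Dom:
  n4: preds {n0,n3}: {n0} ∩ {n0,n3} = {n0}; idom=n0
  n6: preds {n4,n5}: {n0,n4} ∩ {n0,n1,n2,n5} = {n0}; idom=n0
  n7: preds {n4,n5,n6}: {n0,n4} ∩ {n0,n1,n2,n5} ∩ {n0,n6} = {n0}; idom=n0
  n8: preds {n5,n7}: {n0,n1,n2,n5} ∩ {n0,n7} = {n0}; idom=n0
  n9: preds {n6,n8}: {n0,n6} ∩ {n0,n8} = {n0}; idom=n0

DF derivation:
  join n4 pred n0: · stop@n0
  join n4 pred n3: n3 stop@n0
  join n6 pred n4: n4 stop@n0
  join n6 pred n5: n5→n2→n1 stop@n0
  join n7 pred n4: n4 stop@n0
  join n7 pred n5: n5→n2→n1 stop@n0
  join n7 pred n6: n6 stop@n0
  join n8 pred n5: n5→n2→n1 stop@n0
  join n8 pred n7: n7 stop@n0
  join n9 pred n6: n6 stop@n0
  join n9 pred n8: n8 stop@n0
  n0: DF=∅
  n1: DF={n6,n7,n8}
  n2: DF={n6,n7,n8}
  n3: DF={n4}
  n4: DF={n6,n7}
  n5: DF={n6,n7,n8}
  n6: DF={n7,n9}
  n7: DF={n8}
  n8: DF={n9}
  n9: DF=∅

φ for b: defs {n2,n8}
  DF⁺ = {n6,n7,n8,n9}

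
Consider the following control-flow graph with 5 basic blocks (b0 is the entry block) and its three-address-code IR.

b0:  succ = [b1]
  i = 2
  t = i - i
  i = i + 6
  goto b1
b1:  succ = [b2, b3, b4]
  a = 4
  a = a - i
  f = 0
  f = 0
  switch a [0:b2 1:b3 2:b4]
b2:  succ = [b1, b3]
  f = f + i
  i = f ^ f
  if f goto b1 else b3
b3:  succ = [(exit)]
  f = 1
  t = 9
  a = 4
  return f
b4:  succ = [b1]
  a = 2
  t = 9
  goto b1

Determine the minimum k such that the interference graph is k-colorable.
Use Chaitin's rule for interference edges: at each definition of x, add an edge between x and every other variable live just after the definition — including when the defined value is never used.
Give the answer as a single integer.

Answer: 3

Derivation:
Block summaries:
  b0 def {i,t} use ∅
  b1 def {a,f} use {i}
  b2 def {f,i} use {f,i}
  b3 def {a,f,t} use ∅
  b4 def {a,t} use ∅

Live sets:
  b0: in=∅ out={i}
  b1: in={i} out={f,i}
  b2: in={f,i} out={i}
  b3: in=∅ out=∅
  b4: in={i} out={i}

Conflict graph:
  a↔{f,i}
  f↔{a,i,t}
  i↔{a,f,t}
  t↔{f,i}

Colouring:
  clique {a,f,i} ⇒ need ≥ 3
  3-colouring: c0={f}  c1={i}  c2={a,t}
  χ = 3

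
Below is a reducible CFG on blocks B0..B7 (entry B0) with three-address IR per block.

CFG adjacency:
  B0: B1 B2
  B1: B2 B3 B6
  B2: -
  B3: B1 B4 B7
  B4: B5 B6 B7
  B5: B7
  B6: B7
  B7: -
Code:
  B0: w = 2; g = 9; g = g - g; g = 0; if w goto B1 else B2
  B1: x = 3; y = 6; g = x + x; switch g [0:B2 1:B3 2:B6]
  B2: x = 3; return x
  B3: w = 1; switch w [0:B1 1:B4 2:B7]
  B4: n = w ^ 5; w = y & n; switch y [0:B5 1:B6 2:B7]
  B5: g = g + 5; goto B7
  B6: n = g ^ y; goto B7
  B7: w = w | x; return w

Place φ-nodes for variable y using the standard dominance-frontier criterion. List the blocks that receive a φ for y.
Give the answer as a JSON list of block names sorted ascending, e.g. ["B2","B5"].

idom tree: B1←B0 B2←B0 B3←B1 B4←B3 B5←B4 B6←B1 B7←B1
Join-block Dom:
  B1: preds {B0,B3}: {B0} ∩ {B0,B1,B3} = {B0}; idom=B0
  B2: preds {B0,B1}: {B0} ∩ {B0,B1} = {B0}; idom=B0
  B6: preds {B1,B4}: {B0,B1} ∩ {B0,B1,B3,B4} = {B0,B1}; idom=B1
  B7: preds {B3,B4,B5,B6}: {B0,B1,B3} ∩ {B0,B1,B3,B4} ∩ {B0,B1,B3,B4,B5} ∩ {B0,B1,B6} = {B0,B1}; idom=B1

DF derivation:
  join B1 pred B0: · stop@B0
  join B1 pred B3: B3→B1 stop@B0
  join B2 pred B0: · stop@B0
  join B2 pred B1: B1 stop@B0
  join B6 pred B1: · stop@B1
  join B6 pred B4: B4→B3 stop@B1
  join B7 pred B3: B3 stop@B1
  join B7 pred B4: B4→B3 stop@B1
  join B7 pred B5: B5→B4→B3 stop@B1
  join B7 pred B6: B6 stop@B1
  DF(B0)=∅
  DF(B1)={B1,B2}
  DF(B2)=∅
  DF(B3)={B1,B6,B7}
  DF(B4)={B6,B7}
  DF(B5)={B7}
  DF(B6)={B7}
  DF(B7)=∅

φ for y: defs {B1}
  DF⁺ = {B1,B2}

Answer: ["B1", "B2"]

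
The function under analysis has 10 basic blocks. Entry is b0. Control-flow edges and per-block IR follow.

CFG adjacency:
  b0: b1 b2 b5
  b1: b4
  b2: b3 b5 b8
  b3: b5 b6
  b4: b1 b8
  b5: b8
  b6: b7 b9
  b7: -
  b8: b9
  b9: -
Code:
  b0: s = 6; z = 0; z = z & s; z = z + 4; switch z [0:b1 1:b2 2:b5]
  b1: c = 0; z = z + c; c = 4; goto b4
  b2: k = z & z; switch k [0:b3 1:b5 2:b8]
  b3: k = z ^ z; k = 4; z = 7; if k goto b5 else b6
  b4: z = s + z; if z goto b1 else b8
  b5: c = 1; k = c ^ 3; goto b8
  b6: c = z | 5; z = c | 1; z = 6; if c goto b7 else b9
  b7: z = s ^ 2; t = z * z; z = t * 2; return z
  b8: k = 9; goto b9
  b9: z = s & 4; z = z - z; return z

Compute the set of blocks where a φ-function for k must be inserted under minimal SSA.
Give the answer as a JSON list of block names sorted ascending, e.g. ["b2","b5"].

idom tree: b1←b0 b2←b0 b3←b2 b4←b1 b5←b0 b6←b3 b7←b6 b8←b0 b9←b0
Dom∩ at merges:
  b1: preds {b0,b4}: {b0} ∩ {b0,b1,b4} = {b0}; idom=b0
  b5: preds {b0,b2,b3}: {b0} ∩ {b0,b2} ∩ {b0,b2,b3} = {b0}; idom=b0
  b8: preds {b2,b4,b5}: {b0,b2} ∩ {b0,b1,b4} ∩ {b0,b5} = {b0}; idom=b0
  b9: preds {b6,b8}: {b0,b2,b3,b6} ∩ {b0,b8} = {b0}; idom=b0

DF derivation:
  b1←b0: walk · to b0
  b1←b4: walk b4→b1 to b0
  b5←b0: walk · to b0
  b5←b2: walk b2 to b0
  b5←b3: walk b3→b2 to b0
  b8←b2: walk b2 to b0
  b8←b4: walk b4→b1 to b0
  b8←b5: walk b5 to b0
  b9←b6: walk b6→b3→b2 to b0
  b9←b8: walk b8 to b0
  b0 → ∅
  b1 → {b1,b8}
  b2 → {b5,b8,b9}
  b3 → {b5,b9}
  b4 → {b1,b8}
  b5 → {b8}
  b6 → {b9}
  b7 → ∅
  b8 → {b9}
  b9 → ∅

φ for k: defs {b2,b3,b5,b8}
  DF⁺ = {b5,b8,b9}

Answer: ["b5", "b8", "b9"]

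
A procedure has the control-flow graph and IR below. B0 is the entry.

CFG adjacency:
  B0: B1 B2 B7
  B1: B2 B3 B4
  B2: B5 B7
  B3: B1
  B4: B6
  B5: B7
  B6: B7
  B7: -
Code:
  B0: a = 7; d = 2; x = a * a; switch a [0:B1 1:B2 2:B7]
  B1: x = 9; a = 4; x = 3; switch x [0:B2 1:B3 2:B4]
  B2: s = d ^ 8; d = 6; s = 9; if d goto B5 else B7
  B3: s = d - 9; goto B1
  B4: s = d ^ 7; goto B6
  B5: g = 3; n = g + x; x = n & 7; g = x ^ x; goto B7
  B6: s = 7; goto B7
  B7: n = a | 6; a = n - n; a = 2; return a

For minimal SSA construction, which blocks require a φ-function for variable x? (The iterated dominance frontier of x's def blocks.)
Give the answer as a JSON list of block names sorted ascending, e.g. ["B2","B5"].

idom tree: B1←B0 B2←B0 B3←B1 B4←B1 B5←B2 B6←B4 B7←B0
Dom∩ at merges:
  B1: preds {B0,B3}: {B0} ∩ {B0,B1,B3} = {B0}; idom=B0
  B2: preds {B0,B1}: {B0} ∩ {B0,B1} = {B0}; idom=B0
  B7: preds {B0,B2,B5,B6}: {B0} ∩ {B0,B2} ∩ {B0,B2,B5} ∩ {B0,B1,B4,B6} = {B0}; idom=B0

Frontier:
  B1←B0: walk · to B0
  B1←B3: walk B3→B1 to B0
  B2←B0: walk · to B0
  B2←B1: walk B1 to B0
  B7←B0: walk · to B0
  B7←B2: walk B2 to B0
  B7←B5: walk B5→B2 to B0
  B7←B6: walk B6→B4→B1 to B0
  B0: DF=∅
  B1: DF={B1,B2,B7}
  B2: DF={B7}
  B3: DF={B1}
  B4: DF={B7}
  B5: DF={B7}
  B6: DF={B7}
  B7: DF=∅

φ for x: defs {B0,B1,B5}
  DF⁺ = {B1,B2,B7}

Answer: ["B1", "B2", "B7"]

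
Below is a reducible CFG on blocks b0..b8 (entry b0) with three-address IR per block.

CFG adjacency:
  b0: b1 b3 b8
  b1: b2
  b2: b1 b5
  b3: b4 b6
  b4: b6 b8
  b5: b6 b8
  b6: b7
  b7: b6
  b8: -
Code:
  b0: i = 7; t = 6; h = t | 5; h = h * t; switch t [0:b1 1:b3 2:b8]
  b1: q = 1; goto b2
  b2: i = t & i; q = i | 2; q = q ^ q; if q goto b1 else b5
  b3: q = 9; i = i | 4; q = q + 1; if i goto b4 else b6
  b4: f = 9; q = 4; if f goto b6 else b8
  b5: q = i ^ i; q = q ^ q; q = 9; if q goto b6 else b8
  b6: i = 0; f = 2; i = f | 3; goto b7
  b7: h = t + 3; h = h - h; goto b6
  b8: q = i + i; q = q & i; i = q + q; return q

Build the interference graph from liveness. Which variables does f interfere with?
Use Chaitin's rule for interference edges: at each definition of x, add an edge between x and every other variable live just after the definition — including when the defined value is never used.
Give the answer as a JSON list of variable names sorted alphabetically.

Answer: ["i", "q", "t"]

Working:
Block summaries:
  b0: def={h,i,t} ue=∅
  b1: def={q} ue=∅
  b2: def={i,q} ue={i,t}
  b3: def={i,q} ue={i}
  b4: def={f,q} ue=∅
  b5: def={q} ue={i}
  b6: def={f,i} ue=∅
  b7: def={h} ue={t}
  b8: def={i,q} ue={i}

Liveness:
  live b0: ∅→{i,t}
  live b1: {i,t}→{i,t}
  live b2: {i,t}→{i,t}
  live b3: {i,t}→{i,t}
  live b4: {i,t}→{i,t}
  live b5: {i,t}→{i,t}
  live b6: {t}→{t}
  live b7: {t}→{t}
  live b8: {i}→∅

Interfere edges:
  f — {i,q,t}
  h — {i,t}
  i — {f,h,q,t}
  q — {f,i,t}
  t — {f,h,i,q}

N(f) = ["i", "q", "t"]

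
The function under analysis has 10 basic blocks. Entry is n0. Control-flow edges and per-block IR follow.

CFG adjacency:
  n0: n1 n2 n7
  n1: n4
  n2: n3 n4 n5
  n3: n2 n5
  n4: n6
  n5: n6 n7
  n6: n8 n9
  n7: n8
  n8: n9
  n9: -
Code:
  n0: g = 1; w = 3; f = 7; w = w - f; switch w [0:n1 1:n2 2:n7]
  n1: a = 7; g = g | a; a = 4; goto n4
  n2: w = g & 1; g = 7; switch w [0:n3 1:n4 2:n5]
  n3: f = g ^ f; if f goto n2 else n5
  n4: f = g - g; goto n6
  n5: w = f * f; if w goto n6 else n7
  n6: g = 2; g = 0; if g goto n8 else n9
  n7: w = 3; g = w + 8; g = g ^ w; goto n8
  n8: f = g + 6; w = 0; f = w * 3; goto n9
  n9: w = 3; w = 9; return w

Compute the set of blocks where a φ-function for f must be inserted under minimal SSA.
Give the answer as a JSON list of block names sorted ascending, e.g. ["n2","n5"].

idom tree: n1←n0 n2←n0 n3←n2 n4←n0 n5←n2 n6←n0 n7←n0 n8←n0 n9←n0
Join-block Dom:
  n2: preds {n0,n3}: {n0} ∩ {n0,n2,n3} = {n0}; idom=n0
  n4: preds {n1,n2}: {n0,n1} ∩ {n0,n2} = {n0}; idom=n0
  n5: preds {n2,n3}: {n0,n2} ∩ {n0,n2,n3} = {n0,n2}; idom=n2
  n6: preds {n4,n5}: {n0,n4} ∩ {n0,n2,n5} = {n0}; idom=n0
  n7: preds {n0,n5}: {n0} ∩ {n0,n2,n5} = {n0}; idom=n0
  n8: preds {n6,n7}: {n0,n6} ∩ {n0,n7} = {n0}; idom=n0
  n9: preds {n6,n8}: {n0,n6} ∩ {n0,n8} = {n0}; idom=n0

DF derivation:
  n2←n0: walk · to n0
  n2←n3: walk n3→n2 to n0
  n4←n1: walk n1 to n0
  n4←n2: walk n2 to n0
  n5←n2: walk · to n2
  n5←n3: walk n3 to n2
  n6←n4: walk n4 to n0
  n6←n5: walk n5→n2 to n0
  n7←n0: walk · to n0
  n7←n5: walk n5→n2 to n0
  n8←n6: walk n6 to n0
  n8←n7: walk n7 to n0
  n9←n6: walk n6 to n0
  n9←n8: walk n8 to n0
  DF(n0)=∅
  DF(n1)={n4}
  DF(n2)={n2,n4,n6,n7}
  DF(n3)={n2,n5}
  DF(n4)={n6}
  DF(n5)={n6,n7}
  DF(n6)={n8,n9}
  DF(n7)={n8}
  DF(n8)={n9}
  DF(n9)=∅

φ for f: defs {n0,n3,n4,n8}
  DF⁺ = {n2,n4,n5,n6,n7,n8,n9}

Answer: ["n2", "n4", "n5", "n6", "n7", "n8", "n9"]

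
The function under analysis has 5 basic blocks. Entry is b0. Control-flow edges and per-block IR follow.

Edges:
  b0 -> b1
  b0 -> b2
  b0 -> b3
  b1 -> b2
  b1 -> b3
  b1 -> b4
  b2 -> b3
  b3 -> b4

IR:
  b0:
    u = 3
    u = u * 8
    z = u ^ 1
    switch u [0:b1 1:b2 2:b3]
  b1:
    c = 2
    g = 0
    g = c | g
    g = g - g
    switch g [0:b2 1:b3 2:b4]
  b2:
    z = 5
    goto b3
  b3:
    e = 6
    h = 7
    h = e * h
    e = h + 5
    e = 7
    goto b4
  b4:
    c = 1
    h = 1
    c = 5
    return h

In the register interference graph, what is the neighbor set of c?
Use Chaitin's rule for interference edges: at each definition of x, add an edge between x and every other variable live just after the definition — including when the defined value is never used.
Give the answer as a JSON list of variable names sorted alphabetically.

def/use:
  b0: {u,z} / ∅
  b1: {c,g} / ∅
  b2: {z} / ∅
  b3: {e,h} / ∅
  b4: {c,h} / ∅

Liveness:
  b0: in=∅ out=∅
  b1: in=∅ out=∅
  b2: in=∅ out=∅
  b3: in=∅ out=∅
  b4: in=∅ out=∅

Interfere edges:
  c↔{g,h}
  e↔{h}
  g↔{c}
  h↔{c,e}
  u↔{z}
  z↔{u}

N(c) = ["g", "h"]

Answer: ["g", "h"]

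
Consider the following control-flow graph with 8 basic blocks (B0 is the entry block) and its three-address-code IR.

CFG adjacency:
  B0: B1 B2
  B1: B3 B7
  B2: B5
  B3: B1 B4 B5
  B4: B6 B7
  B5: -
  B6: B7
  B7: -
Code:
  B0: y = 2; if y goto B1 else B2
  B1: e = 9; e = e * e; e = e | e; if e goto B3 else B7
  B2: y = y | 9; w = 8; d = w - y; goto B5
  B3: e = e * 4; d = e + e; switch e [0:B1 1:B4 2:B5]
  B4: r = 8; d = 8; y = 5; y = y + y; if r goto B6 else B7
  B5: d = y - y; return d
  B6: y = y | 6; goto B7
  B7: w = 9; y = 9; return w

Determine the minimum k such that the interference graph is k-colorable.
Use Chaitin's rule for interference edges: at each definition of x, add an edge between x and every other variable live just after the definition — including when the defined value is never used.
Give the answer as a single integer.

Answer: 3

Analysis:
Block summaries:
  B0: {y} / ∅
  B1: {e} / ∅
  B2: {d,w,y} / {y}
  B3: {d,e} / {e}
  B4: {d,r,y} / ∅
  B5: {d} / {y}
  B6: {y} / {y}
  B7: {w,y} / ∅

Backward fixpoint:
  live B0: ∅→{y}
  live B1: {y}→{e,y}
  live B2: {y}→{y}
  live B3: {e,y}→{y}
  live B4: ∅→{y}
  live B5: {y}→∅
  live B6: {y}→∅
  live B7: ∅→∅

Conflict graph:
  d — {e,r,y}
  e — {d,y}
  r — {d,y}
  w — {y}
  y — {d,e,r,w}

Registers:
  lower bound: {d,e,y} mutually conflict ⇒ χ ≥ 3
  3-colouring: c0={y}  c1={d,w}  c2={e,r}
  χ = 3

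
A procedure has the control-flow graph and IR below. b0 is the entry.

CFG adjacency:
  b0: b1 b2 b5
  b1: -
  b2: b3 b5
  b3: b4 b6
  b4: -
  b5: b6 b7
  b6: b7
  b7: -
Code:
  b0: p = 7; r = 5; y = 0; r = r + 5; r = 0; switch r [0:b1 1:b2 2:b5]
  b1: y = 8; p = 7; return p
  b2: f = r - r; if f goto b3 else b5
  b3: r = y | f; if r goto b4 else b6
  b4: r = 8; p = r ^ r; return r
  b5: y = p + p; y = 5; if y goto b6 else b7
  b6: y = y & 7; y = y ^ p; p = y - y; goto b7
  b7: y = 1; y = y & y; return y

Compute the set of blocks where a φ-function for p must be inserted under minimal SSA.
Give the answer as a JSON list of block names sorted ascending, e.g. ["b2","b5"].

Answer: ["b7"]

Derivation:
idom tree: b1←b0 b2←b0 b3←b2 b4←b3 b5←b0 b6←b0 b7←b0
Dom∩ at merges:
  b5: preds {b0,b2}: {b0} ∩ {b0,b2} = {b0}; idom=b0
  b6: preds {b3,b5}: {b0,b2,b3} ∩ {b0,b5} = {b0}; idom=b0
  b7: preds {b5,b6}: {b0,b5} ∩ {b0,b6} = {b0}; idom=b0

DF walk-up:
  join b5 pred b0: · stop@b0
  join b5 pred b2: b2 stop@b0
  join b6 pred b3: b3→b2 stop@b0
  join b6 pred b5: b5 stop@b0
  join b7 pred b5: b5 stop@b0
  join b7 pred b6: b6 stop@b0
  b0 → ∅
  b1 → ∅
  b2 → {b5,b6}
  b3 → {b6}
  b4 → ∅
  b5 → {b6,b7}
  b6 → {b7}
  b7 → ∅

φ for p: defs {b0,b1,b4,b6}
  DF⁺ = {b7}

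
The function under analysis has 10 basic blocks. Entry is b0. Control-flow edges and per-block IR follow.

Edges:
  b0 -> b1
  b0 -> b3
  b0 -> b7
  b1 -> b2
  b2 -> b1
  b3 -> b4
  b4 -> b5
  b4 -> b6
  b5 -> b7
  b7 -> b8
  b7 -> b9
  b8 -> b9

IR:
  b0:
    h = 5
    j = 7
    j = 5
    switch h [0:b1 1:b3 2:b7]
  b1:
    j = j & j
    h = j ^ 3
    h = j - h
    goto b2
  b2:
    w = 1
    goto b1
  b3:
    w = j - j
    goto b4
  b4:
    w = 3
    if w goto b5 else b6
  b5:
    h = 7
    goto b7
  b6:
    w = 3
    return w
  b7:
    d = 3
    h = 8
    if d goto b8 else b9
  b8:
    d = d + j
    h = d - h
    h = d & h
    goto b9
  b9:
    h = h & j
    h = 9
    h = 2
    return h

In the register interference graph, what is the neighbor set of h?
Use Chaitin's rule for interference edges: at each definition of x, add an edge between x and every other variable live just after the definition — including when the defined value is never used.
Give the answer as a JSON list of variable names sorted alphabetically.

Answer: ["d", "j"]

Working:
def/use:
  b0 def {h,j} use ∅
  b1 def {h,j} use {j}
  b2 def {w} use ∅
  b3 def {w} use {j}
  b4 def {w} use ∅
  b5 def {h} use ∅
  b6 def {w} use ∅
  b7 def {d,h} use ∅
  b8 def {d,h} use {d,h,j}
  b9 def {h} use {h,j}

Liveness:
  live b0: ∅→{j}
  live b1: {j}→{j}
  live b2: {j}→{j}
  live b3: {j}→{j}
  live b4: {j}→{j}
  live b5: {j}→{j}
  live b6: ∅→∅
  live b7: {j}→{d,h,j}
  live b8: {d,h,j}→{h,j}
  live b9: {h,j}→∅

Interference:
  d↔{h,j}
  h↔{d,j}
  j↔{d,h,w}
  w↔{j}

N(h) = ["d", "j"]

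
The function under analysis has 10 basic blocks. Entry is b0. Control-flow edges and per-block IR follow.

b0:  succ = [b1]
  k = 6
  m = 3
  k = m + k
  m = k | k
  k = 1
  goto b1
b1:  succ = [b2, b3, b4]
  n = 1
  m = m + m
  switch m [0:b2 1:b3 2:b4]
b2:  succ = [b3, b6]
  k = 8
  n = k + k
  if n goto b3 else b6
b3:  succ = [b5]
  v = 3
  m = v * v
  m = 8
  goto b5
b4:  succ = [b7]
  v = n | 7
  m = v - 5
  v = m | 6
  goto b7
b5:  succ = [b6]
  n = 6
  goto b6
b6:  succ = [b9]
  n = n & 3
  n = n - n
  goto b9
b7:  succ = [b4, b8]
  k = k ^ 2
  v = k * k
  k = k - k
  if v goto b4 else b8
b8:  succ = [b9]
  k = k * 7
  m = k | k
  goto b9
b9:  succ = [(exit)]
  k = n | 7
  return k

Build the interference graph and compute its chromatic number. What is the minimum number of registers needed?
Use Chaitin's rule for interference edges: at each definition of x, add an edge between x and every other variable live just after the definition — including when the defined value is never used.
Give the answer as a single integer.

Answer: 3

Working:
Per-block:
  b0 def {k,m} use ∅
  b1 def {m,n} use {m}
  b2 def {k,n} use ∅
  b3 def {m,v} use ∅
  b4 def {m,v} use {n}
  b5 def {n} use ∅
  b6 def {n} use {n}
  b7 def {k,v} use {k}
  b8 def {k,m} use {k}
  b9 def {k} use {n}

Live sets:
  live b0: ∅→{k,m}
  live b1: {k,m}→{k,n}
  live b2: ∅→{n}
  live b3: ∅→∅
  live b4: {k,n}→{k,n}
  live b5: ∅→{n}
  live b6: {n}→{n}
  live b7: {k,n}→{k,n}
  live b8: {k,n}→{n}
  live b9: {n}→∅

Interference:
  k↔{m,n,v}
  m↔{k,n}
  n↔{k,m,v}
  v↔{k,n}

Colouring:
  {k,m,n} pairwise interfere (3-clique) ⇒ χ ≥ 3
  3-colouring: r0={k}  r1={n}  r2={m,v}
  χ = 3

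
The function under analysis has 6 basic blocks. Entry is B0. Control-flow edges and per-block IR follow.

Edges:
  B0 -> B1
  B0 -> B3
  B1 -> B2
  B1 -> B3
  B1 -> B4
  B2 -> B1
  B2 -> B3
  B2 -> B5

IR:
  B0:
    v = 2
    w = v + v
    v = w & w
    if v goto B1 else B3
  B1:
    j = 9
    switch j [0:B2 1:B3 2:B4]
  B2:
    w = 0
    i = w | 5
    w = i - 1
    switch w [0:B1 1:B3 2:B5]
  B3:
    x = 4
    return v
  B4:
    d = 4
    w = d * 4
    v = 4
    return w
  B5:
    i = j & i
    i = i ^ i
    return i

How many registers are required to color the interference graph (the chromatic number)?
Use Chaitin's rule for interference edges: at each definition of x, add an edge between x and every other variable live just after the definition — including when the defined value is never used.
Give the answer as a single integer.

Block summaries:
  B0 def {v,w} use ∅
  B1 def {j} use ∅
  B2 def {i,w} use ∅
  B3 def {x} use {v}
  B4 def {d,v,w} use ∅
  B5 def {i} use {i,j}

Live sets:
  live B0: ∅→{v}
  live B1: {v}→{j,v}
  live B2: {j,v}→{i,j,v}
  live B3: {v}→∅
  live B4: ∅→∅
  live B5: {i,j}→∅

Interfere edges:
  d — ∅
  i — {j,v,w}
  j — {i,v,w}
  v — {i,j,w,x}
  w — {i,j,v}
  x — {v}

Chromatic number:
  lower bound: {i,j,v,w} mutually conflict ⇒ χ ≥ 4
  4-colouring: c0={d,v}  c1={i,x}  c2={j}  c3={w}
  χ = 4

Answer: 4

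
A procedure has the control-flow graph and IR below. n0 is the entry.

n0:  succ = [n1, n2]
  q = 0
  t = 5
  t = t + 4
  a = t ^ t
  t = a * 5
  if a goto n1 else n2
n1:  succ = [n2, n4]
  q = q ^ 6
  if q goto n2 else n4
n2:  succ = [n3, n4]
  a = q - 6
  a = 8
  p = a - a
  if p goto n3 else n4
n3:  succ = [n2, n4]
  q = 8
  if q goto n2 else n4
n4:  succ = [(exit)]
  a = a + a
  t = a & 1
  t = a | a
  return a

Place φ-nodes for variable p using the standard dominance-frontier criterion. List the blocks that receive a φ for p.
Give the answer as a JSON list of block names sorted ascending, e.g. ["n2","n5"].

Answer: ["n2", "n4"]

Analysis:
idom tree: n1←n0 n2←n0 n3←n2 n4←n0
Join-block Dom:
  n2: preds {n0,n1,n3}: {n0} ∩ {n0,n1} ∩ {n0,n2,n3} = {n0}; idom=n0
  n4: preds {n1,n2,n3}: {n0,n1} ∩ {n0,n2} ∩ {n0,n2,n3} = {n0}; idom=n0

DF walk-up:
  n2←n0: walk · to n0
  n2←n1: walk n1 to n0
  n2←n3: walk n3→n2 to n0
  n4←n1: walk n1 to n0
  n4←n2: walk n2 to n0
  n4←n3: walk n3→n2 to n0
  n0 → ∅
  n1 → {n2,n4}
  n2 → {n2,n4}
  n3 → {n2,n4}
  n4 → ∅

φ for p: defs {n2}
  DF⁺ = {n2,n4}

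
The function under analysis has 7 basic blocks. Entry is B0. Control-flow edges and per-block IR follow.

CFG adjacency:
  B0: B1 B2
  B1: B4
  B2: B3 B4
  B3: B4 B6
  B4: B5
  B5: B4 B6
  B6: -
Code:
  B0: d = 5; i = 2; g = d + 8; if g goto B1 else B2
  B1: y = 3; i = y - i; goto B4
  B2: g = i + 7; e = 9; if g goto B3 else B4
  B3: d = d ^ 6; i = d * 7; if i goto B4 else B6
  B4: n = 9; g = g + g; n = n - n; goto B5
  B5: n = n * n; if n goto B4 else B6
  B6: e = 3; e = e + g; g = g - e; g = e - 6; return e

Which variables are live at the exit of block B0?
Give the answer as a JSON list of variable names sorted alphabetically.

Block summaries:
  B0: {d,g,i} / ∅
  B1: {i,y} / {i}
  B2: {e,g} / {i}
  B3: {d,i} / {d}
  B4: {g,n} / {g}
  B5: {n} / {n}
  B6: {e,g} / {g}

Backward fixpoint:
  B0 li=∅ lo={d,g,i}
  B1 li={g,i} lo={g}
  B2 li={d,i} lo={d,g}
  B3 li={d,g} lo={g}
  B4 li={g} lo={g,n}
  B5 li={g,n} lo={g}
  B6 li={g} lo=∅

live-out(B0) = ["d", "g", "i"]

Answer: ["d", "g", "i"]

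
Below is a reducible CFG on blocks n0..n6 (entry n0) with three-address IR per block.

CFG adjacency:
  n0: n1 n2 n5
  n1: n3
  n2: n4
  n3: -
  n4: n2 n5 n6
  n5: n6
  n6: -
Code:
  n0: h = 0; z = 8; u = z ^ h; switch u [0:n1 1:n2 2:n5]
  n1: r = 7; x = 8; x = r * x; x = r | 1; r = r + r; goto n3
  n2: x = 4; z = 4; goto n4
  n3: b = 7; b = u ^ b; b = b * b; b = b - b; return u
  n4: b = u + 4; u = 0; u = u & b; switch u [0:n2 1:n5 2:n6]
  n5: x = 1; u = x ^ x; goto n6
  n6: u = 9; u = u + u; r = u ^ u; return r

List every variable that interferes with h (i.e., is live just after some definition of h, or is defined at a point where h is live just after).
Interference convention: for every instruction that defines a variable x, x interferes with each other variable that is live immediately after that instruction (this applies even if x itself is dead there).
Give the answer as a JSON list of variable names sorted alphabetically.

Answer: ["z"]

Working:
def/use:
  n0: {h,u,z} / ∅
  n1: {r,x} / ∅
  n2: {x,z} / ∅
  n3: {b} / {u}
  n4: {b,u} / {u}
  n5: {u,x} / ∅
  n6: {r,u} / ∅

Backward fixpoint:
  n0: in=∅ out={u}
  n1: in={u} out={u}
  n2: in={u} out={u}
  n3: in={u} out=∅
  n4: in={u} out={u}
  n5: in=∅ out=∅
  n6: in=∅ out=∅

Interference:
  b: {u}
  h: {z}
  r: {u,x}
  u: {b,r,x,z}
  x: {r,u}
  z: {h,u}

N(h) = ["z"]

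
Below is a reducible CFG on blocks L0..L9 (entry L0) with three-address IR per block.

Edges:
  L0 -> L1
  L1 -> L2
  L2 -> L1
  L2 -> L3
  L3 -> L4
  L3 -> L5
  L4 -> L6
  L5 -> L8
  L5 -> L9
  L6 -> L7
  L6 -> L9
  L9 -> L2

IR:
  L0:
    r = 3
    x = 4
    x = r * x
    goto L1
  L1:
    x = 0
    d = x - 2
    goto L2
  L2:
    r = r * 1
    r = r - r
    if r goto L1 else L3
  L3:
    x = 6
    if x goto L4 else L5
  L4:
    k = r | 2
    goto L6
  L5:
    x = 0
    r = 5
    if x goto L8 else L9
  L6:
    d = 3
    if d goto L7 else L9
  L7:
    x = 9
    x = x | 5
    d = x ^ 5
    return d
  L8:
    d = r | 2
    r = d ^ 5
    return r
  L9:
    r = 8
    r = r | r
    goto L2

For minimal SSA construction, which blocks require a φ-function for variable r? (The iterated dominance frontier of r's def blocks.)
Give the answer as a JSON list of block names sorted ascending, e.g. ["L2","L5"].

Answer: ["L1", "L2", "L9"]

Analysis:
idom tree: L1←L0 L2←L1 L3←L2 L4←L3 L5←L3 L6←L4 L7←L6 L8←L5 L9←L3
Dom∩ at merges:
  L1: preds {L0,L2}: {L0} ∩ {L0,L1,L2} = {L0}; idom=L0
  L2: preds {L1,L9}: {L0,L1} ∩ {L0,L1,L2,L3,L9} = {L0,L1}; idom=L1
  L9: preds {L5,L6}: {L0,L1,L2,L3,L5} ∩ {L0,L1,L2,L3,L4,L6} = {L0,L1,L2,L3}; idom=L3

Frontier:
  L1←L0: walk · to L0
  L1←L2: walk L2→L1 to L0
  L2←L1: walk · to L1
  L2←L9: walk L9→L3→L2 to L1
  L9←L5: walk L5 to L3
  L9←L6: walk L6→L4 to L3
  L0: DF=∅
  L1: DF={L1}
  L2: DF={L1,L2}
  L3: DF={L2}
  L4: DF={L9}
  L5: DF={L9}
  L6: DF={L9}
  L7: DF=∅
  L8: DF=∅
  L9: DF={L2}

φ for r: defs {L0,L2,L5,L8,L9}
  DF⁺ = {L1,L2,L9}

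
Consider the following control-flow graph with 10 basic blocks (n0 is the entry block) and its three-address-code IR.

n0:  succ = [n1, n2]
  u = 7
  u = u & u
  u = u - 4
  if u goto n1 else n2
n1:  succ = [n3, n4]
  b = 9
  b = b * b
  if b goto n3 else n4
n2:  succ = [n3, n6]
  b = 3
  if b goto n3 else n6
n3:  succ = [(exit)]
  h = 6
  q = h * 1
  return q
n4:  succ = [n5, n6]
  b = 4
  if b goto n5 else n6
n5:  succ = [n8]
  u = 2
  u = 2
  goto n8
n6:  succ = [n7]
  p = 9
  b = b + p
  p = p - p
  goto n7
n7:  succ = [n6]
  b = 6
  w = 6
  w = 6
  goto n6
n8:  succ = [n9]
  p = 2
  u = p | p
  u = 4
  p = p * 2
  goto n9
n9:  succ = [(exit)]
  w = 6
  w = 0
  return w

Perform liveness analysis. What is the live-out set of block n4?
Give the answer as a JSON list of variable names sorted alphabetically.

Answer: ["b"]

Analysis:
Block summaries:
  n0: {u} / ∅
  n1: {b} / ∅
  n2: {b} / ∅
  n3: {h,q} / ∅
  n4: {b} / ∅
  n5: {u} / ∅
  n6: {b,p} / {b}
  n7: {b,w} / ∅
  n8: {p,u} / ∅
  n9: {w} / ∅

Backward fixpoint:
  n0 li=∅ lo=∅
  n1 li=∅ lo=∅
  n2 li=∅ lo={b}
  n3 li=∅ lo=∅
  n4 li=∅ lo={b}
  n5 li=∅ lo=∅
  n6 li={b} lo=∅
  n7 li=∅ lo={b}
  n8 li=∅ lo=∅
  n9 li=∅ lo=∅

live-out(n4) = ["b"]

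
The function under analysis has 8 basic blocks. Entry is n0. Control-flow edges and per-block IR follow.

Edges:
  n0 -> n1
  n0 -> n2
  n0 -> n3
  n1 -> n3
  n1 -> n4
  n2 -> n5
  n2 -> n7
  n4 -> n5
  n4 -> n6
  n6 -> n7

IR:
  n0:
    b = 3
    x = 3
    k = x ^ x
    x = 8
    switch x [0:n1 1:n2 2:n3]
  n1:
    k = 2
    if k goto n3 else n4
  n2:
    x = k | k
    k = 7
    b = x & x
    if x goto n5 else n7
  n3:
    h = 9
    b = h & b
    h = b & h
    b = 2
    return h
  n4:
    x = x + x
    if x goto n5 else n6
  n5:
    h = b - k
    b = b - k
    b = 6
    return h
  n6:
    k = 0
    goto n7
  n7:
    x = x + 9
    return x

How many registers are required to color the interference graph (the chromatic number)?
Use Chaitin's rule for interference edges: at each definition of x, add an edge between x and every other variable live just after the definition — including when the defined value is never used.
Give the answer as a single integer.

Answer: 3

Derivation:
def/use:
  n0 def {b,k,x} use ∅
  n1 def {k} use ∅
  n2 def {b,k,x} use {k}
  n3 def {b,h} use {b}
  n4 def {x} use {x}
  n5 def {b,h} use {b,k}
  n6 def {k} use ∅
  n7 def {x} use {x}

Backward fixpoint:
  n0: in=∅ out={b,k,x}
  n1: in={b,x} out={b,k,x}
  n2: in={k} out={b,k,x}
  n3: in={b} out=∅
  n4: in={b,k,x} out={b,k,x}
  n5: in={b,k} out=∅
  n6: in={x} out={x}
  n7: in={x} out=∅

Interference:
  b↔{h,k,x}
  h↔{b,k}
  k↔{b,h,x}
  x↔{b,k}

Colouring:
  {b,h,k} pairwise interfere (3-clique) ⇒ χ ≥ 3
  assign b→r0 h→r2 k→r1 x→r2 — no edge inside a register ⇒ χ ≤ 3
  χ = 3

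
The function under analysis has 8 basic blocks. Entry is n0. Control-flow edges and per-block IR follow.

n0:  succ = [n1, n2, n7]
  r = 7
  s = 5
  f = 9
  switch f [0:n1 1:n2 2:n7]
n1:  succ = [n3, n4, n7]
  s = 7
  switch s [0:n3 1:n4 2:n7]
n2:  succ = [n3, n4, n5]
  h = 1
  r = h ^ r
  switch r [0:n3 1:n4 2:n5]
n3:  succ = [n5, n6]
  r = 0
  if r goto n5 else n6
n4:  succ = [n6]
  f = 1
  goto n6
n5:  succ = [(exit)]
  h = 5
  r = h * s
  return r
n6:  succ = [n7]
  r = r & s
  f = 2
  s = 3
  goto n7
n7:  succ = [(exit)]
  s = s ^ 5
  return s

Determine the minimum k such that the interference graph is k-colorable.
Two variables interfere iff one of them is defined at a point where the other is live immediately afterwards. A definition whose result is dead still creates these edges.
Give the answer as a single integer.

Answer: 3

Analysis:
Per-block:
  n0: def={f,r,s} ue=∅
  n1: def={s} ue=∅
  n2: def={h,r} ue={r}
  n3: def={r} ue=∅
  n4: def={f} ue=∅
  n5: def={h,r} ue={s}
  n6: def={f,r,s} ue={r,s}
  n7: def={s} ue={s}

Live sets:
  n0 li=∅ lo={r,s}
  n1 li={r} lo={r,s}
  n2 li={r,s} lo={r,s}
  n3 li={s} lo={r,s}
  n4 li={r,s} lo={r,s}
  n5 li={s} lo=∅
  n6 li={r,s} lo={s}
  n7 li={s} lo=∅

Conflict graph:
  f: {r,s}
  h: {r,s}
  r: {f,h,s}
  s: {f,h,r}

Chromatic number:
  {f,r,s} pairwise interfere (3-clique) ⇒ χ ≥ 3
  3-colouring: r0={r}  r1={s}  r2={f,h}
  χ = 3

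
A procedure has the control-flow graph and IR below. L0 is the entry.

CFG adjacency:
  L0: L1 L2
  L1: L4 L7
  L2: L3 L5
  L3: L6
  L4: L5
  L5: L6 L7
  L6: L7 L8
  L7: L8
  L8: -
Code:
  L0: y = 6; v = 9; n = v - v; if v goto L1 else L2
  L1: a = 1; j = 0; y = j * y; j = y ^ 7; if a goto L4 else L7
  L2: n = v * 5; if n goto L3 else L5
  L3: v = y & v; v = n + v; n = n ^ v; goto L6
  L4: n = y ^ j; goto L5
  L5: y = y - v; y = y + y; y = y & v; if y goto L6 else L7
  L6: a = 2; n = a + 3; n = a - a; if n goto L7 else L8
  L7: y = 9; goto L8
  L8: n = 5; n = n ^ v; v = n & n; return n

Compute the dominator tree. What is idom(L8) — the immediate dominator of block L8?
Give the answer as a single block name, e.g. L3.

Answer: L0

Derivation:
idom tree: L1←L0 L2←L0 L3←L2 L4←L1 L5←L0 L6←L0 L7←L0 L8←L0
Dom at joins:
  L5: preds {L2,L4}: {L0,L2} ∩ {L0,L1,L4} = {L0}; idom=L0
  L6: preds {L3,L5}: {L0,L2,L3} ∩ {L0,L5} = {L0}; idom=L0
  L7: preds {L1,L5,L6}: {L0,L1} ∩ {L0,L5} ∩ {L0,L6} = {L0}; idom=L0
  L8: preds {L6,L7}: {L0,L6} ∩ {L0,L7} = {L0}; idom=L0

idom(L8) = L0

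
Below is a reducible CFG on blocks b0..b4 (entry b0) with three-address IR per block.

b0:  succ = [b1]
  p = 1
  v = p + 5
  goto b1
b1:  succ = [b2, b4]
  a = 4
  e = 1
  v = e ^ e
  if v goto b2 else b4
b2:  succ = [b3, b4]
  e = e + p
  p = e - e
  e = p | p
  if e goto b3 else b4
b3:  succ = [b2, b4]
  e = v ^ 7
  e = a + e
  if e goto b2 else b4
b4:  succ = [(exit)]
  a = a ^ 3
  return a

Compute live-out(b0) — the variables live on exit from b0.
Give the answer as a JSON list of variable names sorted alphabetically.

Block summaries:
  b0 def {p,v} use ∅
  b1 def {a,e,v} use ∅
  b2 def {e,p} use {e,p}
  b3 def {e} use {a,v}
  b4 def {a} use {a}

Live sets:
  b0: in=∅ out={p}
  b1: in={p} out={a,e,p,v}
  b2: in={a,e,p,v} out={a,p,v}
  b3: in={a,p,v} out={a,e,p,v}
  b4: in={a} out=∅

live-out(b0) = ["p"]

Answer: ["p"]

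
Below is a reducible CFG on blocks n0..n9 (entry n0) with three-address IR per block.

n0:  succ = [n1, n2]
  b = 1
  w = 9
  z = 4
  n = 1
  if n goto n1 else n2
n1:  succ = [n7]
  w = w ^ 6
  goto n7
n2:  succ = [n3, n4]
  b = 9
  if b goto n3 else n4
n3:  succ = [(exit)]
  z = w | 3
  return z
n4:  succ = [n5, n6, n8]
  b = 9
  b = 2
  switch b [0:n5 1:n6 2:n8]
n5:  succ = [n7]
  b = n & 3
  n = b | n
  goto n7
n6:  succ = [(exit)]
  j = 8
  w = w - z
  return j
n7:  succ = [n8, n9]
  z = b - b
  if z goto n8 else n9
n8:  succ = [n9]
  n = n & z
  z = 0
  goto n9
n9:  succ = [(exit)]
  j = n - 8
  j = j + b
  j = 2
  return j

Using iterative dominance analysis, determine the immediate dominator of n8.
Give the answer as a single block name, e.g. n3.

Answer: n0

Working:
idom tree: n1←n0 n2←n0 n3←n2 n4←n2 n5←n4 n6←n4 n7←n0 n8←n0 n9←n0
Join-block Dom:
  n7: preds {n1,n5}: {n0,n1} ∩ {n0,n2,n4,n5} = {n0}; idom=n0
  n8: preds {n4,n7}: {n0,n2,n4} ∩ {n0,n7} = {n0}; idom=n0
  n9: preds {n7,n8}: {n0,n7} ∩ {n0,n8} = {n0}; idom=n0

idom(n8) = n0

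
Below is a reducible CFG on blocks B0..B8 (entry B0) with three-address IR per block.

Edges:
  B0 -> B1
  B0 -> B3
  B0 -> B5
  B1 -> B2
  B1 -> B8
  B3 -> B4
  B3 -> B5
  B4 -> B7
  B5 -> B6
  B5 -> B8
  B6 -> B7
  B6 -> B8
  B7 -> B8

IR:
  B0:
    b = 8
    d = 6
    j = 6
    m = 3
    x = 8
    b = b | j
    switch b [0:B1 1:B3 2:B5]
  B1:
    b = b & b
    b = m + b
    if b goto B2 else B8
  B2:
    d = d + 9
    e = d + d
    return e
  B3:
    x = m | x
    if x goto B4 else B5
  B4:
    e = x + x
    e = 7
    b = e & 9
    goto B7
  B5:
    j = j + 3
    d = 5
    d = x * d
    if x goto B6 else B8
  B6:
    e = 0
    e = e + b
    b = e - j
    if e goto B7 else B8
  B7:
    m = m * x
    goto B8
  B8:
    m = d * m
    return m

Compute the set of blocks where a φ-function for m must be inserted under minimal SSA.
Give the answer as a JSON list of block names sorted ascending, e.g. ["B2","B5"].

Answer: ["B8"]

Analysis:
idom tree: B1←B0 B2←B1 B3←B0 B4←B3 B5←B0 B6←B5 B7←B0 B8←B0
Dom∩ at merges:
  B5: preds {B0,B3}: {B0} ∩ {B0,B3} = {B0}; idom=B0
  B7: preds {B4,B6}: {B0,B3,B4} ∩ {B0,B5,B6} = {B0}; idom=B0
  B8: preds {B1,B5,B6,B7}: {B0,B1} ∩ {B0,B5} ∩ {B0,B5,B6} ∩ {B0,B7} = {B0}; idom=B0

Frontier:
  B5←B0: walk · to B0
  B5←B3: walk B3 to B0
  B7←B4: walk B4→B3 to B0
  B7←B6: walk B6→B5 to B0
  B8←B1: walk B1 to B0
  B8←B5: walk B5 to B0
  B8←B6: walk B6→B5 to B0
  B8←B7: walk B7 to B0
  B0 → ∅
  B1 → {B8}
  B2 → ∅
  B3 → {B5,B7}
  B4 → {B7}
  B5 → {B7,B8}
  B6 → {B7,B8}
  B7 → {B8}
  B8 → ∅

φ for m: defs {B0,B7,B8}
  DF⁺ = {B8}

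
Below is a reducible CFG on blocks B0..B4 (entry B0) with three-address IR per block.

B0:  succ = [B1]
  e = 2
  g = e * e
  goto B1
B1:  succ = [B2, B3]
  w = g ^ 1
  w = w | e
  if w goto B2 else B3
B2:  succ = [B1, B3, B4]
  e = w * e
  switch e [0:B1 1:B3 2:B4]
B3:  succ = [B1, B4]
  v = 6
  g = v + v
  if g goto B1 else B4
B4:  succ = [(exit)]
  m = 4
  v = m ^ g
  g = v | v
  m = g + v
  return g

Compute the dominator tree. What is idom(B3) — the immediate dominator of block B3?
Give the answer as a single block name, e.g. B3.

Answer: B1

Derivation:
idom tree: B1←B0 B2←B1 B3←B1 B4←B1
Join-block Dom:
  B1: preds {B0,B2,B3}: {B0} ∩ {B0,B1,B2} ∩ {B0,B1,B3} = {B0}; idom=B0
  B3: preds {B1,B2}: {B0,B1} ∩ {B0,B1,B2} = {B0,B1}; idom=B1
  B4: preds {B2,B3}: {B0,B1,B2} ∩ {B0,B1,B3} = {B0,B1}; idom=B1

idom(B3) = B1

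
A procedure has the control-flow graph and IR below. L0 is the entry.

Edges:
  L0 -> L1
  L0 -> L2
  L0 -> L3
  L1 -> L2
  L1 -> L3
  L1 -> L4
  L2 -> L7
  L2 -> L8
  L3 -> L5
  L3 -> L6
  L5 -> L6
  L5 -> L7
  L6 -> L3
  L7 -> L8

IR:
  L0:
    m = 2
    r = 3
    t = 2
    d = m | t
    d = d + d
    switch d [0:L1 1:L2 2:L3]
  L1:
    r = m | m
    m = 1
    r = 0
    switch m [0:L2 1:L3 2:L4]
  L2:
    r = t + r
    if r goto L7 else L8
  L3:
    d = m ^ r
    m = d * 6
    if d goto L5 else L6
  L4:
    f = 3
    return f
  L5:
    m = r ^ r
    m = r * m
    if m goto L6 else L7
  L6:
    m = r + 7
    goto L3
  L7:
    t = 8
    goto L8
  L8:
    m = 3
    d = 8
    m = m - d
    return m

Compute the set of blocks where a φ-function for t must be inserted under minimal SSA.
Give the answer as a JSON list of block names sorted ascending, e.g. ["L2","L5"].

Answer: ["L8"]

Derivation:
idom tree: L1←L0 L2←L0 L3←L0 L4←L1 L5←L3 L6←L3 L7←L0 L8←L0
Join-block Dom:
  L2: preds {L0,L1}: {L0} ∩ {L0,L1} = {L0}; idom=L0
  L3: preds {L0,L1,L6}: {L0} ∩ {L0,L1} ∩ {L0,L3,L6} = {L0}; idom=L0
  L6: preds {L3,L5}: {L0,L3} ∩ {L0,L3,L5} = {L0,L3}; idom=L3
  L7: preds {L2,L5}: {L0,L2} ∩ {L0,L3,L5} = {L0}; idom=L0
  L8: preds {L2,L7}: {L0,L2} ∩ {L0,L7} = {L0}; idom=L0

DF derivation:
  join L2 pred L0: · stop@L0
  join L2 pred L1: L1 stop@L0
  join L3 pred L0: · stop@L0
  join L3 pred L1: L1 stop@L0
  join L3 pred L6: L6→L3 stop@L0
  join L6 pred L3: · stop@L3
  join L6 pred L5: L5 stop@L3
  join L7 pred L2: L2 stop@L0
  join L7 pred L5: L5→L3 stop@L0
  join L8 pred L2: L2 stop@L0
  join L8 pred L7: L7 stop@L0
  L0: DF=∅
  L1: DF={L2,L3}
  L2: DF={L7,L8}
  L3: DF={L3,L7}
  L4: DF=∅
  L5: DF={L6,L7}
  L6: DF={L3}
  L7: DF={L8}
  L8: DF=∅

φ for t: defs {L0,L7}
  DF⁺ = {L8}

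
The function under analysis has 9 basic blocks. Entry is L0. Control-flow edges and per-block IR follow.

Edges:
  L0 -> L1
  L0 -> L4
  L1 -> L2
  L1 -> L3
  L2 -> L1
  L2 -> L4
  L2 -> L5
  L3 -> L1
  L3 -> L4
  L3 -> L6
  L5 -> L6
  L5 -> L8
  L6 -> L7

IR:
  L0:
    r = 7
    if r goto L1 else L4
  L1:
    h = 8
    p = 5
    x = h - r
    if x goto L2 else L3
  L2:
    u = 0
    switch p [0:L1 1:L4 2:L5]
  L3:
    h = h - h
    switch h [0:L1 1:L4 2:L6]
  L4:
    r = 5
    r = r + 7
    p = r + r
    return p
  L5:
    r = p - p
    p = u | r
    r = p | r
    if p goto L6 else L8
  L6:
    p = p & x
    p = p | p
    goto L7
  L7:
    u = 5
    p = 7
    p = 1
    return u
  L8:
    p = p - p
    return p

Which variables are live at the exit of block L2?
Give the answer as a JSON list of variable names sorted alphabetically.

Answer: ["p", "r", "u", "x"]

Analysis:
def/use:
  L0 def {r} use ∅
  L1 def {h,p,x} use {r}
  L2 def {u} use {p}
  L3 def {h} use {h}
  L4 def {p,r} use ∅
  L5 def {p,r} use {p,u}
  L6 def {p} use {p,x}
  L7 def {p,u} use ∅
  L8 def {p} use {p}

Liveness:
  live L0: ∅→{r}
  live L1: {r}→{h,p,r,x}
  live L2: {p,r,x}→{p,r,u,x}
  live L3: {h,p,r,x}→{p,r,x}
  live L4: ∅→∅
  live L5: {p,u,x}→{p,x}
  live L6: {p,x}→∅
  live L7: ∅→∅
  live L8: {p}→∅

live-out(L2) = ["p", "r", "u", "x"]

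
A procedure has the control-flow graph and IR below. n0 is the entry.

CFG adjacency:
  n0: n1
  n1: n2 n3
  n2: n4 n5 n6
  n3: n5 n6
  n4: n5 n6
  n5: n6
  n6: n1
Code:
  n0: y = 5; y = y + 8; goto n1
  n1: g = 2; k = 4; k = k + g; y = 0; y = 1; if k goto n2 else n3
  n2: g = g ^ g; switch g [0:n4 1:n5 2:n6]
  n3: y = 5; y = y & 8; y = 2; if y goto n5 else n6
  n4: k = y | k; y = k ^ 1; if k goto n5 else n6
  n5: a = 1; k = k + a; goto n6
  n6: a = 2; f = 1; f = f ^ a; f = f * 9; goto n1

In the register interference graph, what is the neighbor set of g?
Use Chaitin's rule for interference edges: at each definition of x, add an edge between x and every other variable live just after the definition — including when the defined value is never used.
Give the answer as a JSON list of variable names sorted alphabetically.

def/use:
  n0: {y} / ∅
  n1: {g,k,y} / ∅
  n2: {g} / {g}
  n3: {y} / ∅
  n4: {k,y} / {k,y}
  n5: {a,k} / {k}
  n6: {a,f} / ∅

Live sets:
  n0 li=∅ lo=∅
  n1 li=∅ lo={g,k,y}
  n2 li={g,k,y} lo={k,y}
  n3 li={k} lo={k}
  n4 li={k,y} lo={k}
  n5 li={k} lo=∅
  n6 li=∅ lo=∅

Interference:
  a↔{f,k}
  f↔{a}
  g↔{k,y}
  k↔{a,g,y}
  y↔{g,k}

N(g) = ["k", "y"]

Answer: ["k", "y"]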